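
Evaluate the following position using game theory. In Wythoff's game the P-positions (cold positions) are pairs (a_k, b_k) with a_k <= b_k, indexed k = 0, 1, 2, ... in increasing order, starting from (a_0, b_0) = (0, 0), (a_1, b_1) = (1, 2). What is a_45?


By Wythoff's theorem, a_k = floor(k * phi) and b_k = floor(k * phi^2) = a_k + k, where phi = (1 + sqrt(5))/2 is the golden ratio.
phi = (1 + sqrt(5))/2 = 1.618034
k = 45
k * phi = 45 * 1.618034 = 72.811529
a_45 = floor(k * phi) = 72

72


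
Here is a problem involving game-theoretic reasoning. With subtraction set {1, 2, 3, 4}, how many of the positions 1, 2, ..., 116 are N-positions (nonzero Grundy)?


Subtraction set S = {1, 2, 3, 4}, so G(n) = n mod 5.
G(n) = 0 when n is a multiple of 5.
Multiples of 5 in [1, 116]: 23
N-positions (nonzero Grundy) = 116 - 23 = 93

93


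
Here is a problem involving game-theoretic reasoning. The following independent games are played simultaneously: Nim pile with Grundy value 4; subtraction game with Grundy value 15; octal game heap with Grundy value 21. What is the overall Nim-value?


By the Sprague-Grundy theorem, the Grundy value of a sum of games is the XOR of individual Grundy values.
Nim pile: Grundy value = 4. Running XOR: 0 XOR 4 = 4
subtraction game: Grundy value = 15. Running XOR: 4 XOR 15 = 11
octal game heap: Grundy value = 21. Running XOR: 11 XOR 21 = 30
The combined Grundy value is 30.

30


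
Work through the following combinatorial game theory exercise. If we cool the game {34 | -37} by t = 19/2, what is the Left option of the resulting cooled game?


Original game: {34 | -37} (a switch {a | b} with a > b).
Cooling by t (for t below the temperature (a - b)/2 = 71/2) taxes each move by t: {a | b} cooled by t is {a - t | b + t}.
Cooling amount: t = 19/2
Cooled Left option: 34 - 19/2 = 49/2
Cooled Right option: -37 + 19/2 = -55/2
Cooled game: {49/2 | -55/2}
Left option = 49/2

49/2


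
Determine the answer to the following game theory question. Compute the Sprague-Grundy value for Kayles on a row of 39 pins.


Kayles: a move removes 1 or 2 adjacent pins from a contiguous row.
Removing pins from a row of k leaves two independent rows (a, b) with a + b = k - 1 (one pin) or a + b = k - 2 (two pins); an end removal gives a = 0.
By Sprague-Grundy, G(k) = mex{ G(a) XOR G(b) } over all these splits. G(0) = 0.
G(1): splits (0,0):0^0=0 -> mex({0}) = 1
G(2): splits (0,1):0^1=1 (0,0):0^0=0 -> mex({0, 1}) = 2
G(3): splits (0,2):0^2=2 (1,1):1^1=0 (0,1):0^1=1 -> mex({0, 1, 2}) = 3
G(4): splits (0,3):0^3=3 (1,2):1^2=3 (0,2):0^2=2 (1,1):1^1=0 -> mex({0, 2, 3}) = 1
G(5): splits (0,4):0^1=1 (1,3):1^3=2 (2,2):2^2=0 (0,3):0^3=3 (1,2):1^2=3 -> mex({0, 1, 2, 3}) = 4
G(6) = mex({0, 1, 2, 4}) = 3
G(7) = mex({0, 1, 3, 4, 5}) = 2
G(8) = mex({0, 2, 3, 5, 6}) = 1
G(9) = mex({0, 1, 2, 3, 6, 7}) = 4
G(10) = mex({0, 1, 3, 4, 5, 7}) = 2
G(11) = mex({0, 1, 2, 3, 4, 5}) = 6
G(12) = mex({0, 1, 2, 3, 5, 6, 7}) = 4
G(13) = mex({0, 2, 3, 4, 6, 7}) = 1
G(14) = mex({0, 1, 4, 5, 6, 7}) = 2
G(15) = mex({0, 1, 2, 3, 4, 5, 6}) = 7
G(16) = mex({0, 2, 3, 5, 6, 7}) = 1
G(17) = mex({0, 1, 2, 3, 5, 6, 7}) = 4
G(18) = mex({0, 1, 2, 4, 5, 6}) = 3
G(19) = mex({0, 1, 3, 4, 5, 7}) = 2
G(20) = mex({0, 2, 3, 4, 5, 6, 7}) = 1
G(21) = mex({0, 1, 2, 3, 5, 6, 7}) = 4
G(22) = mex({0, 1, 2, 3, 4, 5, 7}) = 6
G(23) = mex({0, 1, 2, 3, 4, 5, 6}) = 7
G(24) = mex({0, 1, 2, 3, 5, 6, 7}) = 4
G(25) = mex({0, 2, 3, 4, 6, 7}) = 1
G(26) = mex({0, 1, 3, 4, 5, 6, 7}) = 2
G(27) = mex({0, 1, 2, 3, 4, 5, 6, 7}) = 8
G(28) = mex({0, 1, 2, 3, 4, 6, 7, 8}) = 5
G(29) = mex({0, 1, 2, 3, 5, 6, 7, 8, 9}) = 4
G(30) = mex({0, 1, 2, 3, 4, 5, 6, 9, 10}) = 7
G(31) = mex({0, 1, 3, 4, 5, 7, 10, 11}) = 2
G(32) = mex({0, 2, 3, 4, 5, 6, 7, 9, 11}) = 1
G(33) = mex({0, 1, 2, 3, 4, 5, 6, 7, 9, 12}) = 8
G(34) = mex({0, 1, 2, 3, 4, 5, 7, 8, 11, 12}) = 6
G(35) = mex({0, 1, 2, 3, 4, 5, 6, 8, 9, 10, 11}) = 7
G(36) = mex({0, 1, 2, 3, 5, 6, 7, 9, 10}) = 4
G(37) = mex({0, 2, 3, 4, 6, 7, 9, 10, 11, 12}) = 1
G(38) = mex({0, 1, 3, 4, 5, 6, 7, 9, 10, 11, 12}) = 2
G(39) = mex({0, 1, 2, 4, 5, 6, 7, 9, 10, 12, 14}) = 3
Therefore G(39) = 3.

3


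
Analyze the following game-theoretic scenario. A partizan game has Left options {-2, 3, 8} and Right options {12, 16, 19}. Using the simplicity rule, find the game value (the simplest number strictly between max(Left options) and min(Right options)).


Left options: {-2, 3, 8}, max = 8
Right options: {12, 16, 19}, min = 12
All options are numbers and max(Left) < min(Right), so by the simplicity theorem the value is the simplest (earliest-born) number strictly between 8 and 12.
Integers 9 through 11 all lie strictly between 8 and 12.
Among integers, the simplest (lowest birthday = smallest |n|; 0 is born on day 0, +-n on day n) is 9.
No non-integer in the interval can be simpler: if x is a non-integer in the interval, then floor(x) or ceil(x) also lies in the interval (the interval contains an integer), and both are proper prefixes of x's sign expansion, i.e. born earlier. So the game value is 9.
Game value = 9

9


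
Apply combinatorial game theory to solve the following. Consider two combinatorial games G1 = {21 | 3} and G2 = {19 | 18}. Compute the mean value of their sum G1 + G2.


G1 = {21 | 3}, G2 = {19 | 18}
Each is a switch {a | b} with numbers a > b; its mean value is (a + b)/2, and mean value is additive over game sums: m(G1 + G2) = m(G1) + m(G2).
Mean of G1 = (21 + (3))/2 = 24/2 = 12
Mean of G2 = (19 + (18))/2 = 37/2 = 37/2
Mean of G1 + G2 = 12 + 37/2 = 61/2

61/2


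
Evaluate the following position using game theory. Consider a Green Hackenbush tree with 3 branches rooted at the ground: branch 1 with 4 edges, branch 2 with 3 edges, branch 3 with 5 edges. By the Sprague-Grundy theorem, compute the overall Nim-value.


The tree has 3 branches from the ground vertex.
In Green Hackenbush, the Nim-value of a simple path of length k is k.
Branch 1: length 4, Nim-value = 4
Branch 2: length 3, Nim-value = 3
Branch 3: length 5, Nim-value = 5
Total Nim-value = XOR of all branch values:
0 XOR 4 = 4
4 XOR 3 = 7
7 XOR 5 = 2
Nim-value of the tree = 2

2


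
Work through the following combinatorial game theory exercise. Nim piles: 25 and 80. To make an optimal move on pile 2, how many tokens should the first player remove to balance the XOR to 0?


Piles: 25 and 80
Current XOR: 25 XOR 80 = 73 (non-zero, so this is an N-position).
To make the XOR zero, we need to find a move that balances the piles.
For pile 2 (size 80): target = 80 XOR 73 = 25
We reduce pile 2 from 80 to 25.
Tokens removed: 80 - 25 = 55
Verification: 25 XOR 25 = 0

55


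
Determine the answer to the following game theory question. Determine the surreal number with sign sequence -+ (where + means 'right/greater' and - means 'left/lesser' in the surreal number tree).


Sign expansion: -+
Rule: track bounds (lo, hi), initially (-inf, +inf). On '+', the current value becomes lo and we move to the simplest number in (value, hi): value + 1 if hi = +inf, otherwise the midpoint (value + hi)/2. On '-', the current value becomes hi and we move to value - 1 if lo = -inf, otherwise the midpoint (lo + value)/2.
Start at 0.
Step 1: sign = -, move left. Bounds: (-inf, 0). Value = -1
Step 2: sign = +, move right. Bounds: (-1, 0). Value = -1/2
The surreal number with sign expansion -+ is -1/2.

-1/2


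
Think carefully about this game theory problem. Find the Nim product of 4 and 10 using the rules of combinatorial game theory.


Nim multiplication is bilinear over XOR: (u XOR v) * w = (u*w) XOR (v*w).
So we split each operand into its bit components and XOR the pairwise Nim products.
4 = 4 (as XOR of powers of 2).
10 = 2 + 8 (as XOR of powers of 2).
Using the standard Nim-product table on single bits:
  2*2 = 3,   2*4 = 8,   2*8 = 12,
  4*4 = 6,   4*8 = 11,  8*8 = 13,
and  1*x = x (identity), k*l = l*k (commutative).
Pairwise Nim products:
  4 * 2 = 8
  4 * 8 = 11
XOR them: 8 XOR 11 = 3.
Result: 4 * 10 = 3 (in Nim).

3


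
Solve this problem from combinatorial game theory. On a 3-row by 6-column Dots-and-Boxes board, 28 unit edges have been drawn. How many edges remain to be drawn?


Grid: 3 x 6 boxes, i.e. 4 rows and 7 columns of dots.
Horizontal edges: (rows + 1) * cols = 4 * 6 = 24
Vertical edges: rows * (cols + 1) = 3 * 7 = 21
Total edges: 24 + 21 = 45
Edges drawn: 28
Remaining: 45 - 28 = 17

17


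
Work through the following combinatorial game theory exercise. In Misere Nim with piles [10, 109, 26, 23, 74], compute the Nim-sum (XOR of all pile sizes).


We need the XOR (exclusive or) of all pile sizes.
After XOR-ing pile 1 (size 10): 0 XOR 10 = 10
After XOR-ing pile 2 (size 109): 10 XOR 109 = 103
After XOR-ing pile 3 (size 26): 103 XOR 26 = 125
After XOR-ing pile 4 (size 23): 125 XOR 23 = 106
After XOR-ing pile 5 (size 74): 106 XOR 74 = 32
The Nim-value of this position is 32.

32


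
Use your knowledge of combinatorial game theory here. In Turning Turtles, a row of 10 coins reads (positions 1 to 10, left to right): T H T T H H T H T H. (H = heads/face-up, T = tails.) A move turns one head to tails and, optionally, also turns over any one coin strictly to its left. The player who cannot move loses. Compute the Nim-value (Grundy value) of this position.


Coins: T H T T H H T H T H
Key fact: a single head at position k behaves exactly like a Nim heap of size k (turning it to T and optionally flipping a coin at j < k corresponds to moving the heap from k to j, or to 0), and heads combine as a disjunctive sum (two heads at the same place would cancel, matching j XOR j = 0). So the Nim-value is the XOR of the 1-indexed positions of the heads.
Face-up positions (1-indexed): [2, 5, 6, 8, 10]
XOR 0 with 2: 0 XOR 2 = 2
XOR 2 with 5: 2 XOR 5 = 7
XOR 7 with 6: 7 XOR 6 = 1
XOR 1 with 8: 1 XOR 8 = 9
XOR 9 with 10: 9 XOR 10 = 3
Nim-value = 3

3


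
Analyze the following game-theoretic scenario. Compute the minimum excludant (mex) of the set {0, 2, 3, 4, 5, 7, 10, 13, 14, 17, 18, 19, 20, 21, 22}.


Set = {0, 2, 3, 4, 5, 7, 10, 13, 14, 17, 18, 19, 20, 21, 22}
0 is in the set.
1 is NOT in the set. This is the mex.
mex = 1

1


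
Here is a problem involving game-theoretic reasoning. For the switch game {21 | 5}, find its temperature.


The game is {21 | 5}, a switch {a | b} with numbers a > b.
Cooling {a | b} by t gives {a - t | b + t}, which stops being hot when a - t = b + t, i.e. at t = (a - b)/2. So the temperature of a switch is (a - b)/2.
Temperature = (Left option - Right option) / 2
= (21 - (5)) / 2
= 16 / 2
= 8

8


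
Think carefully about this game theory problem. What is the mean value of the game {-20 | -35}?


Game = {-20 | -35}, a switch {a | b} with numbers a > b.
Its thermograph has left wall a - t and right wall b + t, which meet at t = (a - b)/2, where both equal (a + b)/2. So the mast (mean value) is at (a + b)/2.
Mean = (-20 + (-35))/2 = -55/2 = -55/2

-55/2


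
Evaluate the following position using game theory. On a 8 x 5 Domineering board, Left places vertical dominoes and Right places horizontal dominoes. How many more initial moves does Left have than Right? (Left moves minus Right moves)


Board is 8 x 5 (rows x cols).
Left (vertical) placements: (rows-1) * cols = 7 * 5 = 35
Right (horizontal) placements: rows * (cols-1) = 8 * 4 = 32
Advantage = Left - Right = 35 - 32 = 3

3


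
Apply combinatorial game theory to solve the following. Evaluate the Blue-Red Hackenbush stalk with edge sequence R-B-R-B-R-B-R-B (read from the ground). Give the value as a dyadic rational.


Edges (from ground): R-B-R-B-R-B-R-B
By Berlekamp's sign-expansion rule, a Blue-Red Hackenbush stalk has the value of the surreal number whose sign sequence is the edge sequence with B -> + and R -> -.
Sign sequence: -+-+-+-+
Trace the sign expansion in the surreal number tree, starting from 0:
Edge 1: R (sign -) -> bounds (-inf, 0), value = -1
Edge 2: B (sign +) -> bounds (-1, 0), value = -1/2
Edge 3: R (sign -) -> bounds (-1, -1/2), value = -3/4
Edge 4: B (sign +) -> bounds (-3/4, -1/2), value = -5/8
Edge 5: R (sign -) -> bounds (-3/4, -5/8), value = -11/16
Edge 6: B (sign +) -> bounds (-11/16, -5/8), value = -21/32
Edge 7: R (sign -) -> bounds (-11/16, -21/32), value = -43/64
Edge 8: B (sign +) -> bounds (-43/64, -21/32), value = -85/128
Game value = -85/128

-85/128


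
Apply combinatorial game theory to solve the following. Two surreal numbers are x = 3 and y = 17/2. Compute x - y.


x = 3, y = 17/2
Converting to common denominator: 2
x = 6/2, y = 17/2
x - y = 3 - 17/2 = -11/2

-11/2


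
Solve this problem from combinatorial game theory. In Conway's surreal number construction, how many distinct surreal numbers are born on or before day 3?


Day 0: {|} = 0 is born. Count = 1.
Day n: the number of surreal numbers born by day n is 2^(n+1) - 1.
By day 0: 2^1 - 1 = 1
By day 1: 2^2 - 1 = 3
By day 2: 2^3 - 1 = 7
By day 3: 2^4 - 1 = 15
By day 3: 15 surreal numbers.

15


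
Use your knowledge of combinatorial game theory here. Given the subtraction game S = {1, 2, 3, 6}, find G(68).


The subtraction set is S = {1, 2, 3, 6}.
G(k) = mex{ G(k - s) : s in S, s <= k }. We compute iteratively: G(0) = 0.
G(1) = mex({0}) = 1
G(2) = mex({0, 1}) = 2
G(3) = mex({0, 1, 2}) = 3
G(4) = mex({1, 2, 3}) = 0
G(5) = mex({0, 2, 3}) = 1
G(6) = mex({0, 1, 3}) = 2
G(7) = mex({0, 1, 2}) = 3
G(8) = mex({1, 2, 3}) = 0
G(9) = mex({0, 2, 3}) = 1
Observe that G(4)..G(9) = 0, 1, 2, 3, 0, 1 repeats G(0)..G(5) = 0, 1, 2, 3, 0, 1.
For k >= max(S) = 6, G(k) is determined by the previous 6 values G(k-6)..G(k-1); a window of 6 consecutive values has recurred shifted by 4, so by induction G(k + 4) = G(k) for all k >= 0: the sequence is periodic from the start with period 4.
One period: G(0..3) = 0, 1, 2, 3.
68 mod 4 = 0, so G(68) = G(0) = 0.

0


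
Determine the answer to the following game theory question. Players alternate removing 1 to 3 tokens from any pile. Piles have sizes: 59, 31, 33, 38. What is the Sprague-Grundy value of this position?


Subtraction set: {1, 2, 3}
For this subtraction set, G(n) = n mod 4 (period = max + 1 = 4).
Pile 1 (size 59): G(59) = 59 mod 4 = 3
Pile 2 (size 31): G(31) = 31 mod 4 = 3
Pile 3 (size 33): G(33) = 33 mod 4 = 1
Pile 4 (size 38): G(38) = 38 mod 4 = 2
Total Grundy value = XOR of all: 3 XOR 3 XOR 1 XOR 2 = 3

3


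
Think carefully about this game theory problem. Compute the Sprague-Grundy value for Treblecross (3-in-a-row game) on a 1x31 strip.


Treblecross: place X on empty cells; 3-in-a-row wins.
Playing within two cells of an existing X lets the opponent win at once, so sensible play treats the cells i-2..i+2 around each X as dead. The player left with no safe cell loses, so this is a normal-play take-away game on strips of safe cells.
Placing X at cell i (0-indexed) of a strip of k safe cells leaves independent strips of sizes max(0, i-2) and max(0, k-i-3). Hence G(k) = mex{ G(max(0,i-2)) XOR G(max(0,k-i-3)) : 0 <= i < k }, with G(0) = 0.
G(1): splits (0,0):0^0=0 -> mex({0}) = 1
G(2): splits (0,0):0^0=0 -> mex({0}) = 1
G(3): splits (0,0):0^0=0 -> mex({0}) = 1
G(4): splits (0,1):0^1=1 (0,0):0^0=0 -> mex({0, 1}) = 2
G(5): splits (0,2):0^1=1 (0,1):0^1=1 (0,0):0^0=0 -> mex({0, 1}) = 2
G(6) = mex({1}) = 0
G(7) = mex({0, 1, 2}) = 3
G(8) = mex({0, 1, 2}) = 3
G(9) = mex({0, 2}) = 1
G(10) = mex({0, 2, 3}) = 1
G(11) = mex({0, 3}) = 1
G(12) = mex({1, 3}) = 0
G(13) = mex({0, 1, 2, 3}) = 4
G(14) = mex({0, 1, 2}) = 3
G(15) = mex({0, 1, 2}) = 3
G(16) = mex({0, 1, 2, 4}) = 3
G(17) = mex({0, 1, 3, 4}) = 2
G(18) = mex({0, 1, 3, 4}) = 2
G(19) = mex({0, 1, 3, 5}) = 2
G(20) = mex({0, 1, 2, 3, 5}) = 4
G(21) = mex({0, 1, 2, 3, 5}) = 4
G(22) = mex({1, 2, 6}) = 0
G(23) = mex({0, 1, 2, 3, 4, 6}) = 5
G(24) = mex({0, 1, 2, 3, 4}) = 5
G(25) = mex({0, 1, 3, 4, 7}) = 2
G(26) = mex({0, 1, 3, 4, 5, 7}) = 2
G(27) = mex({0, 1, 3, 5}) = 2
G(28) = mex({0, 1, 2, 5}) = 3
G(29) = mex({0, 1, 2, 4, 5, 6}) = 3
G(30) = mex({1, 2, 4, 6}) = 0
G(31) = mex({0, 1, 2, 3, 4, 6}) = 5
Therefore G(31) = 5.

5


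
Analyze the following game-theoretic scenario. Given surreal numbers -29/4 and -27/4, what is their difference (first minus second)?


x = -29/4, y = -27/4
Converting to common denominator: 4
x = -29/4, y = -27/4
x - y = -29/4 - -27/4 = -1/2

-1/2


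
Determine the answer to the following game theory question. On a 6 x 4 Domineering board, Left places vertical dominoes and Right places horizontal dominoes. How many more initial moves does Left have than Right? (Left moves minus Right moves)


Board is 6 x 4 (rows x cols).
Left (vertical) placements: (rows-1) * cols = 5 * 4 = 20
Right (horizontal) placements: rows * (cols-1) = 6 * 3 = 18
Advantage = Left - Right = 20 - 18 = 2

2


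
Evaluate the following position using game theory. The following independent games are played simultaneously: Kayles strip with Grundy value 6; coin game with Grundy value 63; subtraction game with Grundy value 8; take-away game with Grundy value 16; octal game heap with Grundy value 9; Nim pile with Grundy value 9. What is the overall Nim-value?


By the Sprague-Grundy theorem, the Grundy value of a sum of games is the XOR of individual Grundy values.
Kayles strip: Grundy value = 6. Running XOR: 0 XOR 6 = 6
coin game: Grundy value = 63. Running XOR: 6 XOR 63 = 57
subtraction game: Grundy value = 8. Running XOR: 57 XOR 8 = 49
take-away game: Grundy value = 16. Running XOR: 49 XOR 16 = 33
octal game heap: Grundy value = 9. Running XOR: 33 XOR 9 = 40
Nim pile: Grundy value = 9. Running XOR: 40 XOR 9 = 33
The combined Grundy value is 33.

33


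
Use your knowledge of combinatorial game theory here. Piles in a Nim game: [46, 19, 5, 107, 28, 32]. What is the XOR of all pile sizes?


We need the XOR (exclusive or) of all pile sizes.
After XOR-ing pile 1 (size 46): 0 XOR 46 = 46
After XOR-ing pile 2 (size 19): 46 XOR 19 = 61
After XOR-ing pile 3 (size 5): 61 XOR 5 = 56
After XOR-ing pile 4 (size 107): 56 XOR 107 = 83
After XOR-ing pile 5 (size 28): 83 XOR 28 = 79
After XOR-ing pile 6 (size 32): 79 XOR 32 = 111
The Nim-value of this position is 111.

111


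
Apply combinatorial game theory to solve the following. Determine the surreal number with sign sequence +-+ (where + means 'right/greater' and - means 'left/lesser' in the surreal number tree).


Sign expansion: +-+
Rule: track bounds (lo, hi), initially (-inf, +inf). On '+', the current value becomes lo and we move to the simplest number in (value, hi): value + 1 if hi = +inf, otherwise the midpoint (value + hi)/2. On '-', the current value becomes hi and we move to value - 1 if lo = -inf, otherwise the midpoint (lo + value)/2.
Start at 0.
Step 1: sign = +, move right. Bounds: (0, +inf). Value = 1
Step 2: sign = -, move left. Bounds: (0, 1). Value = 1/2
Step 3: sign = +, move right. Bounds: (1/2, 1). Value = 3/4
The surreal number with sign expansion +-+ is 3/4.

3/4


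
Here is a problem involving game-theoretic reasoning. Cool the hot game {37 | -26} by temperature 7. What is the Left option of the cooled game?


Original game: {37 | -26} (a switch {a | b} with a > b).
Cooling by t (for t below the temperature (a - b)/2 = 63/2) taxes each move by t: {a | b} cooled by t is {a - t | b + t}.
Cooling amount: t = 7
Cooled Left option: 37 - 7 = 30
Cooled Right option: -26 + 7 = -19
Cooled game: {30 | -19}
Left option = 30

30


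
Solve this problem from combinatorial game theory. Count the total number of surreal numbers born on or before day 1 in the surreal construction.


Day 0: {|} = 0 is born. Count = 1.
Day n: the number of surreal numbers born by day n is 2^(n+1) - 1.
By day 0: 2^1 - 1 = 1
By day 1: 2^2 - 1 = 3
By day 1: 3 surreal numbers.

3


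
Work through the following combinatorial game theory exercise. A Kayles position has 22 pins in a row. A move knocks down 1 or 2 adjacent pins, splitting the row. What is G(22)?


Kayles: a move removes 1 or 2 adjacent pins from a contiguous row.
Removing pins from a row of k leaves two independent rows (a, b) with a + b = k - 1 (one pin) or a + b = k - 2 (two pins); an end removal gives a = 0.
By Sprague-Grundy, G(k) = mex{ G(a) XOR G(b) } over all these splits. G(0) = 0.
G(1): splits (0,0):0^0=0 -> mex({0}) = 1
G(2): splits (0,1):0^1=1 (0,0):0^0=0 -> mex({0, 1}) = 2
G(3): splits (0,2):0^2=2 (1,1):1^1=0 (0,1):0^1=1 -> mex({0, 1, 2}) = 3
G(4): splits (0,3):0^3=3 (1,2):1^2=3 (0,2):0^2=2 (1,1):1^1=0 -> mex({0, 2, 3}) = 1
G(5): splits (0,4):0^1=1 (1,3):1^3=2 (2,2):2^2=0 (0,3):0^3=3 (1,2):1^2=3 -> mex({0, 1, 2, 3}) = 4
G(6) = mex({0, 1, 2, 4}) = 3
G(7) = mex({0, 1, 3, 4, 5}) = 2
G(8) = mex({0, 2, 3, 5, 6}) = 1
G(9) = mex({0, 1, 2, 3, 6, 7}) = 4
G(10) = mex({0, 1, 3, 4, 5, 7}) = 2
G(11) = mex({0, 1, 2, 3, 4, 5}) = 6
G(12) = mex({0, 1, 2, 3, 5, 6, 7}) = 4
G(13) = mex({0, 2, 3, 4, 6, 7}) = 1
G(14) = mex({0, 1, 4, 5, 6, 7}) = 2
G(15) = mex({0, 1, 2, 3, 4, 5, 6}) = 7
G(16) = mex({0, 2, 3, 5, 6, 7}) = 1
G(17) = mex({0, 1, 2, 3, 5, 6, 7}) = 4
G(18) = mex({0, 1, 2, 4, 5, 6}) = 3
G(19) = mex({0, 1, 3, 4, 5, 7}) = 2
G(20) = mex({0, 2, 3, 4, 5, 6, 7}) = 1
G(21) = mex({0, 1, 2, 3, 5, 6, 7}) = 4
G(22) = mex({0, 1, 2, 3, 4, 5, 7}) = 6
Therefore G(22) = 6.

6


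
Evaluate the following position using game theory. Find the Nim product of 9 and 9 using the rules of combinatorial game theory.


Nim multiplication is bilinear over XOR: (u XOR v) * w = (u*w) XOR (v*w).
So we split each operand into its bit components and XOR the pairwise Nim products.
9 = 1 + 8 (as XOR of powers of 2).
9 = 1 + 8 (as XOR of powers of 2).
Using the standard Nim-product table on single bits:
  2*2 = 3,   2*4 = 8,   2*8 = 12,
  4*4 = 6,   4*8 = 11,  8*8 = 13,
and  1*x = x (identity), k*l = l*k (commutative).
Pairwise Nim products:
  1 * 1 = 1
  1 * 8 = 8
  8 * 1 = 8
  8 * 8 = 13
XOR them: 1 XOR 8 XOR 8 XOR 13 = 12.
Result: 9 * 9 = 12 (in Nim).

12


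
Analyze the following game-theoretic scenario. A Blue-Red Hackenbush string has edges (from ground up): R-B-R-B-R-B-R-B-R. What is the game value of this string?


Edges (from ground): R-B-R-B-R-B-R-B-R
By Berlekamp's sign-expansion rule, a Blue-Red Hackenbush stalk has the value of the surreal number whose sign sequence is the edge sequence with B -> + and R -> -.
Sign sequence: -+-+-+-+-
Trace the sign expansion in the surreal number tree, starting from 0:
Edge 1: R (sign -) -> bounds (-inf, 0), value = -1
Edge 2: B (sign +) -> bounds (-1, 0), value = -1/2
Edge 3: R (sign -) -> bounds (-1, -1/2), value = -3/4
Edge 4: B (sign +) -> bounds (-3/4, -1/2), value = -5/8
Edge 5: R (sign -) -> bounds (-3/4, -5/8), value = -11/16
Edge 6: B (sign +) -> bounds (-11/16, -5/8), value = -21/32
Edge 7: R (sign -) -> bounds (-11/16, -21/32), value = -43/64
Edge 8: B (sign +) -> bounds (-43/64, -21/32), value = -85/128
Edge 9: R (sign -) -> bounds (-43/64, -85/128), value = -171/256
Game value = -171/256

-171/256


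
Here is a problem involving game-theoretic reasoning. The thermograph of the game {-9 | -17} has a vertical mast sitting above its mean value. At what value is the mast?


Game = {-9 | -17}, a switch {a | b} with numbers a > b.
Its thermograph has left wall a - t and right wall b + t, which meet at t = (a - b)/2, where both equal (a + b)/2. So the mast (mean value) is at (a + b)/2.
Mean = (-9 + (-17))/2 = -26/2 = -13

-13


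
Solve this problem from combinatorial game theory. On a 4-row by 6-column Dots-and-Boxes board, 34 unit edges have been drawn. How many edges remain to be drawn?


Grid: 4 x 6 boxes, i.e. 5 rows and 7 columns of dots.
Horizontal edges: (rows + 1) * cols = 5 * 6 = 30
Vertical edges: rows * (cols + 1) = 4 * 7 = 28
Total edges: 30 + 28 = 58
Edges drawn: 34
Remaining: 58 - 34 = 24

24


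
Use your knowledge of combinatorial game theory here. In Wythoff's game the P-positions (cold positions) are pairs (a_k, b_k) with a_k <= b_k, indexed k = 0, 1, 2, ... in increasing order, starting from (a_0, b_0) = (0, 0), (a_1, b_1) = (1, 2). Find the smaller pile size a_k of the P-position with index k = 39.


By Wythoff's theorem, a_k = floor(k * phi) and b_k = floor(k * phi^2) = a_k + k, where phi = (1 + sqrt(5))/2 is the golden ratio.
phi = (1 + sqrt(5))/2 = 1.618034
k = 39
k * phi = 39 * 1.618034 = 63.103326
a_39 = floor(k * phi) = 63

63


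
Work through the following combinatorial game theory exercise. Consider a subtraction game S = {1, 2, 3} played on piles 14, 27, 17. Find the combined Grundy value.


Subtraction set: {1, 2, 3}
For this subtraction set, G(n) = n mod 4 (period = max + 1 = 4).
Pile 1 (size 14): G(14) = 14 mod 4 = 2
Pile 2 (size 27): G(27) = 27 mod 4 = 3
Pile 3 (size 17): G(17) = 17 mod 4 = 1
Total Grundy value = XOR of all: 2 XOR 3 XOR 1 = 0

0


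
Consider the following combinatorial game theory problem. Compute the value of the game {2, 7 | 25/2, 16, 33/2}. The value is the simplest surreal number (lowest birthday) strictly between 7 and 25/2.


Left options: {2, 7}, max = 7
Right options: {25/2, 16, 33/2}, min = 25/2
All options are numbers and max(Left) < min(Right), so by the simplicity theorem the value is the simplest (earliest-born) number strictly between 7 and 25/2.
Integers 8 through 12 all lie strictly between 7 and 25/2.
Among integers, the simplest (lowest birthday = smallest |n|; 0 is born on day 0, +-n on day n) is 8.
No non-integer in the interval can be simpler: if x is a non-integer in the interval, then floor(x) or ceil(x) also lies in the interval (the interval contains an integer), and both are proper prefixes of x's sign expansion, i.e. born earlier. So the game value is 8.
Game value = 8

8


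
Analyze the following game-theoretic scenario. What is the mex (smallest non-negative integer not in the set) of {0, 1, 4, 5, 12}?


Set = {0, 1, 4, 5, 12}
0 is in the set.
1 is in the set.
2 is NOT in the set. This is the mex.
mex = 2

2


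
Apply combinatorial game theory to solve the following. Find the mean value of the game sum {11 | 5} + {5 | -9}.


G1 = {11 | 5}, G2 = {5 | -9}
Each is a switch {a | b} with numbers a > b; its mean value is (a + b)/2, and mean value is additive over game sums: m(G1 + G2) = m(G1) + m(G2).
Mean of G1 = (11 + (5))/2 = 16/2 = 8
Mean of G2 = (5 + (-9))/2 = -4/2 = -2
Mean of G1 + G2 = 8 + -2 = 6

6


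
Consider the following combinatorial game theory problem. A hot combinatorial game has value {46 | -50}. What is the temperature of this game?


The game is {46 | -50}, a switch {a | b} with numbers a > b.
Cooling {a | b} by t gives {a - t | b + t}, which stops being hot when a - t = b + t, i.e. at t = (a - b)/2. So the temperature of a switch is (a - b)/2.
Temperature = (Left option - Right option) / 2
= (46 - (-50)) / 2
= 96 / 2
= 48

48


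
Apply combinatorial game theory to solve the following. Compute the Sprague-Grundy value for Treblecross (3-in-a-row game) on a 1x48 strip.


Treblecross: place X on empty cells; 3-in-a-row wins.
Playing within two cells of an existing X lets the opponent win at once, so sensible play treats the cells i-2..i+2 around each X as dead. The player left with no safe cell loses, so this is a normal-play take-away game on strips of safe cells.
Placing X at cell i (0-indexed) of a strip of k safe cells leaves independent strips of sizes max(0, i-2) and max(0, k-i-3). Hence G(k) = mex{ G(max(0,i-2)) XOR G(max(0,k-i-3)) : 0 <= i < k }, with G(0) = 0.
G(1): splits (0,0):0^0=0 -> mex({0}) = 1
G(2): splits (0,0):0^0=0 -> mex({0}) = 1
G(3): splits (0,0):0^0=0 -> mex({0}) = 1
G(4): splits (0,1):0^1=1 (0,0):0^0=0 -> mex({0, 1}) = 2
G(5): splits (0,2):0^1=1 (0,1):0^1=1 (0,0):0^0=0 -> mex({0, 1}) = 2
G(6) = mex({1}) = 0
G(7) = mex({0, 1, 2}) = 3
G(8) = mex({0, 1, 2}) = 3
G(9) = mex({0, 2}) = 1
G(10) = mex({0, 2, 3}) = 1
G(11) = mex({0, 3}) = 1
G(12) = mex({1, 3}) = 0
G(13) = mex({0, 1, 2, 3}) = 4
G(14) = mex({0, 1, 2}) = 3
G(15) = mex({0, 1, 2}) = 3
G(16) = mex({0, 1, 2, 4}) = 3
G(17) = mex({0, 1, 3, 4}) = 2
G(18) = mex({0, 1, 3, 4}) = 2
G(19) = mex({0, 1, 3, 5}) = 2
G(20) = mex({0, 1, 2, 3, 5}) = 4
G(21) = mex({0, 1, 2, 3, 5}) = 4
G(22) = mex({1, 2, 6}) = 0
G(23) = mex({0, 1, 2, 3, 4, 6}) = 5
G(24) = mex({0, 1, 2, 3, 4}) = 5
G(25) = mex({0, 1, 3, 4, 7}) = 2
G(26) = mex({0, 1, 3, 4, 5, 7}) = 2
G(27) = mex({0, 1, 3, 5}) = 2
G(28) = mex({0, 1, 2, 5}) = 3
G(29) = mex({0, 1, 2, 4, 5, 6}) = 3
G(30) = mex({1, 2, 4, 6}) = 0
G(31) = mex({0, 1, 2, 3, 4, 6}) = 5
G(32) = mex({1, 2, 3, 4, 7}) = 0
G(33) = mex({0, 3, 7}) = 1
G(34) = mex({0, 2, 3, 5, 7}) = 1
G(35) = mex({0, 2, 3, 5, 6}) = 1
G(36) = mex({0, 1, 2, 5, 6}) = 3
G(37) = mex({0, 1, 2, 4, 5, 6}) = 3
G(38) = mex({0, 1, 2, 4}) = 3
G(39) = mex({0, 1, 2, 3, 4, 7}) = 5
G(40) = mex({0, 1, 2, 3, 4, 5, 7}) = 6
G(41) = mex({0, 1, 2, 3, 5, 7}) = 4
G(42) = mex({0, 1, 2, 3, 5, 6, 7}) = 4
G(43) = mex({0, 2, 3, 5, 6}) = 1
G(44) = mex({1, 2, 3, 4, 5, 6}) = 0
G(45) = mex({0, 1, 2, 3, 4, 6, 7}) = 5
G(46) = mex({0, 1, 2, 3, 4, 7}) = 5
G(47) = mex({0, 1, 2, 3, 4, 5, 7}) = 6
G(48) = mex({0, 1, 2, 3, 4, 5, 7}) = 6
Therefore G(48) = 6.

6


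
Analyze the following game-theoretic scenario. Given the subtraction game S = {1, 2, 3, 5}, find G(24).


The subtraction set is S = {1, 2, 3, 5}.
G(k) = mex{ G(k - s) : s in S, s <= k }. We compute iteratively: G(0) = 0.
G(1) = mex({0}) = 1
G(2) = mex({0, 1}) = 2
G(3) = mex({0, 1, 2}) = 3
G(4) = mex({1, 2, 3}) = 0
G(5) = mex({0, 2, 3}) = 1
G(6) = mex({0, 1, 3}) = 2
G(7) = mex({0, 1, 2}) = 3
G(8) = mex({1, 2, 3}) = 0
Observe that G(4)..G(8) = 0, 1, 2, 3, 0 repeats G(0)..G(4) = 0, 1, 2, 3, 0.
For k >= max(S) = 5, G(k) is determined by the previous 5 values G(k-5)..G(k-1); a window of 5 consecutive values has recurred shifted by 4, so by induction G(k + 4) = G(k) for all k >= 0: the sequence is periodic from the start with period 4.
One period: G(0..3) = 0, 1, 2, 3.
24 mod 4 = 0, so G(24) = G(0) = 0.

0


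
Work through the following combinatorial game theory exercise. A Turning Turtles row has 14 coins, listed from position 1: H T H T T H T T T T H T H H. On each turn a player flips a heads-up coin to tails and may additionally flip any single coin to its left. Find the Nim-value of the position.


Coins: H T H T T H T T T T H T H H
Key fact: a single head at position k behaves exactly like a Nim heap of size k (turning it to T and optionally flipping a coin at j < k corresponds to moving the heap from k to j, or to 0), and heads combine as a disjunctive sum (two heads at the same place would cancel, matching j XOR j = 0). So the Nim-value is the XOR of the 1-indexed positions of the heads.
Face-up positions (1-indexed): [1, 3, 6, 11, 13, 14]
XOR 0 with 1: 0 XOR 1 = 1
XOR 1 with 3: 1 XOR 3 = 2
XOR 2 with 6: 2 XOR 6 = 4
XOR 4 with 11: 4 XOR 11 = 15
XOR 15 with 13: 15 XOR 13 = 2
XOR 2 with 14: 2 XOR 14 = 12
Nim-value = 12

12


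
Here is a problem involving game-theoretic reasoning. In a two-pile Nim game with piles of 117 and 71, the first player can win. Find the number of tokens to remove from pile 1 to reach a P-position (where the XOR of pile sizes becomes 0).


Piles: 117 and 71
Current XOR: 117 XOR 71 = 50 (non-zero, so this is an N-position).
To make the XOR zero, we need to find a move that balances the piles.
For pile 1 (size 117): target = 117 XOR 50 = 71
We reduce pile 1 from 117 to 71.
Tokens removed: 117 - 71 = 46
Verification: 71 XOR 71 = 0

46


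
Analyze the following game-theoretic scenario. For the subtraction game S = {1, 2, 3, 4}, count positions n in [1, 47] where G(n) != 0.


Subtraction set S = {1, 2, 3, 4}, so G(n) = n mod 5.
G(n) = 0 when n is a multiple of 5.
Multiples of 5 in [1, 47]: 9
N-positions (nonzero Grundy) = 47 - 9 = 38

38


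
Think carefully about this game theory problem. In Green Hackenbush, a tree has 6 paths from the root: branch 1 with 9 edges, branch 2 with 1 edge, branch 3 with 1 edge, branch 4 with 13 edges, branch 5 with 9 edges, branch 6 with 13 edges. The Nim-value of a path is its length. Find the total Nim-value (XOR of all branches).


The tree has 6 branches from the ground vertex.
In Green Hackenbush, the Nim-value of a simple path of length k is k.
Branch 1: length 9, Nim-value = 9
Branch 2: length 1, Nim-value = 1
Branch 3: length 1, Nim-value = 1
Branch 4: length 13, Nim-value = 13
Branch 5: length 9, Nim-value = 9
Branch 6: length 13, Nim-value = 13
Total Nim-value = XOR of all branch values:
0 XOR 9 = 9
9 XOR 1 = 8
8 XOR 1 = 9
9 XOR 13 = 4
4 XOR 9 = 13
13 XOR 13 = 0
Nim-value of the tree = 0

0


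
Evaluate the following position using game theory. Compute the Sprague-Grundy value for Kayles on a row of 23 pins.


Kayles: a move removes 1 or 2 adjacent pins from a contiguous row.
Removing pins from a row of k leaves two independent rows (a, b) with a + b = k - 1 (one pin) or a + b = k - 2 (two pins); an end removal gives a = 0.
By Sprague-Grundy, G(k) = mex{ G(a) XOR G(b) } over all these splits. G(0) = 0.
G(1): splits (0,0):0^0=0 -> mex({0}) = 1
G(2): splits (0,1):0^1=1 (0,0):0^0=0 -> mex({0, 1}) = 2
G(3): splits (0,2):0^2=2 (1,1):1^1=0 (0,1):0^1=1 -> mex({0, 1, 2}) = 3
G(4): splits (0,3):0^3=3 (1,2):1^2=3 (0,2):0^2=2 (1,1):1^1=0 -> mex({0, 2, 3}) = 1
G(5): splits (0,4):0^1=1 (1,3):1^3=2 (2,2):2^2=0 (0,3):0^3=3 (1,2):1^2=3 -> mex({0, 1, 2, 3}) = 4
G(6) = mex({0, 1, 2, 4}) = 3
G(7) = mex({0, 1, 3, 4, 5}) = 2
G(8) = mex({0, 2, 3, 5, 6}) = 1
G(9) = mex({0, 1, 2, 3, 6, 7}) = 4
G(10) = mex({0, 1, 3, 4, 5, 7}) = 2
G(11) = mex({0, 1, 2, 3, 4, 5}) = 6
G(12) = mex({0, 1, 2, 3, 5, 6, 7}) = 4
G(13) = mex({0, 2, 3, 4, 6, 7}) = 1
G(14) = mex({0, 1, 4, 5, 6, 7}) = 2
G(15) = mex({0, 1, 2, 3, 4, 5, 6}) = 7
G(16) = mex({0, 2, 3, 5, 6, 7}) = 1
G(17) = mex({0, 1, 2, 3, 5, 6, 7}) = 4
G(18) = mex({0, 1, 2, 4, 5, 6}) = 3
G(19) = mex({0, 1, 3, 4, 5, 7}) = 2
G(20) = mex({0, 2, 3, 4, 5, 6, 7}) = 1
G(21) = mex({0, 1, 2, 3, 5, 6, 7}) = 4
G(22) = mex({0, 1, 2, 3, 4, 5, 7}) = 6
G(23) = mex({0, 1, 2, 3, 4, 5, 6}) = 7
Therefore G(23) = 7.

7


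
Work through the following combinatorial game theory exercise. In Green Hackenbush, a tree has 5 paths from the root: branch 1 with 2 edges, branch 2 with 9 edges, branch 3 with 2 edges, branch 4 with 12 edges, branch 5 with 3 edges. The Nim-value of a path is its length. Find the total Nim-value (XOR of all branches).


The tree has 5 branches from the ground vertex.
In Green Hackenbush, the Nim-value of a simple path of length k is k.
Branch 1: length 2, Nim-value = 2
Branch 2: length 9, Nim-value = 9
Branch 3: length 2, Nim-value = 2
Branch 4: length 12, Nim-value = 12
Branch 5: length 3, Nim-value = 3
Total Nim-value = XOR of all branch values:
0 XOR 2 = 2
2 XOR 9 = 11
11 XOR 2 = 9
9 XOR 12 = 5
5 XOR 3 = 6
Nim-value of the tree = 6

6


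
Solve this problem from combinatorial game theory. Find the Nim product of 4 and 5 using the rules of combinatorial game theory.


Nim multiplication is bilinear over XOR: (u XOR v) * w = (u*w) XOR (v*w).
So we split each operand into its bit components and XOR the pairwise Nim products.
4 = 4 (as XOR of powers of 2).
5 = 1 + 4 (as XOR of powers of 2).
Using the standard Nim-product table on single bits:
  2*2 = 3,   2*4 = 8,   2*8 = 12,
  4*4 = 6,   4*8 = 11,  8*8 = 13,
and  1*x = x (identity), k*l = l*k (commutative).
Pairwise Nim products:
  4 * 1 = 4
  4 * 4 = 6
XOR them: 4 XOR 6 = 2.
Result: 4 * 5 = 2 (in Nim).

2


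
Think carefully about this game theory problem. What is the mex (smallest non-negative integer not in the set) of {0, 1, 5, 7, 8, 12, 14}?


Set = {0, 1, 5, 7, 8, 12, 14}
0 is in the set.
1 is in the set.
2 is NOT in the set. This is the mex.
mex = 2

2


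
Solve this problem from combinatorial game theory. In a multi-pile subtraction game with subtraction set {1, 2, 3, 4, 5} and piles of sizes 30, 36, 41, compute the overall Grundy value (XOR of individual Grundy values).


Subtraction set: {1, 2, 3, 4, 5}
For this subtraction set, G(n) = n mod 6 (period = max + 1 = 6).
Pile 1 (size 30): G(30) = 30 mod 6 = 0
Pile 2 (size 36): G(36) = 36 mod 6 = 0
Pile 3 (size 41): G(41) = 41 mod 6 = 5
Total Grundy value = XOR of all: 0 XOR 0 XOR 5 = 5

5


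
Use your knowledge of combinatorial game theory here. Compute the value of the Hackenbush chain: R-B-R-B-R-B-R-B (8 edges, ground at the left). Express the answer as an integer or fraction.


Edges (from ground): R-B-R-B-R-B-R-B
By Berlekamp's sign-expansion rule, a Blue-Red Hackenbush stalk has the value of the surreal number whose sign sequence is the edge sequence with B -> + and R -> -.
Sign sequence: -+-+-+-+
Trace the sign expansion in the surreal number tree, starting from 0:
Edge 1: R (sign -) -> bounds (-inf, 0), value = -1
Edge 2: B (sign +) -> bounds (-1, 0), value = -1/2
Edge 3: R (sign -) -> bounds (-1, -1/2), value = -3/4
Edge 4: B (sign +) -> bounds (-3/4, -1/2), value = -5/8
Edge 5: R (sign -) -> bounds (-3/4, -5/8), value = -11/16
Edge 6: B (sign +) -> bounds (-11/16, -5/8), value = -21/32
Edge 7: R (sign -) -> bounds (-11/16, -21/32), value = -43/64
Edge 8: B (sign +) -> bounds (-43/64, -21/32), value = -85/128
Game value = -85/128

-85/128


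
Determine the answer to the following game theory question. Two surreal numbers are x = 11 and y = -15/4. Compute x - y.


x = 11, y = -15/4
Converting to common denominator: 4
x = 44/4, y = -15/4
x - y = 11 - -15/4 = 59/4

59/4


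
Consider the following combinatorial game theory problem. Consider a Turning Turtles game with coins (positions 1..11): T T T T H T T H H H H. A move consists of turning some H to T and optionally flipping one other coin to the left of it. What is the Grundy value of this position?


Coins: T T T T H T T H H H H
Key fact: a single head at position k behaves exactly like a Nim heap of size k (turning it to T and optionally flipping a coin at j < k corresponds to moving the heap from k to j, or to 0), and heads combine as a disjunctive sum (two heads at the same place would cancel, matching j XOR j = 0). So the Nim-value is the XOR of the 1-indexed positions of the heads.
Face-up positions (1-indexed): [5, 8, 9, 10, 11]
XOR 0 with 5: 0 XOR 5 = 5
XOR 5 with 8: 5 XOR 8 = 13
XOR 13 with 9: 13 XOR 9 = 4
XOR 4 with 10: 4 XOR 10 = 14
XOR 14 with 11: 14 XOR 11 = 5
Nim-value = 5

5


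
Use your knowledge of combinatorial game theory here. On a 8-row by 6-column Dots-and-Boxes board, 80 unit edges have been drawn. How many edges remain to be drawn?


Grid: 8 x 6 boxes, i.e. 9 rows and 7 columns of dots.
Horizontal edges: (rows + 1) * cols = 9 * 6 = 54
Vertical edges: rows * (cols + 1) = 8 * 7 = 56
Total edges: 54 + 56 = 110
Edges drawn: 80
Remaining: 110 - 80 = 30

30


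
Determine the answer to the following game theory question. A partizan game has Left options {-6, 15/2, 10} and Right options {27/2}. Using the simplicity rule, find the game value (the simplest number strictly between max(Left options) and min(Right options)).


Left options: {-6, 15/2, 10}, max = 10
Right options: {27/2}, min = 27/2
All options are numbers and max(Left) < min(Right), so by the simplicity theorem the value is the simplest (earliest-born) number strictly between 10 and 27/2.
Integers 11 through 13 all lie strictly between 10 and 27/2.
Among integers, the simplest (lowest birthday = smallest |n|; 0 is born on day 0, +-n on day n) is 11.
No non-integer in the interval can be simpler: if x is a non-integer in the interval, then floor(x) or ceil(x) also lies in the interval (the interval contains an integer), and both are proper prefixes of x's sign expansion, i.e. born earlier. So the game value is 11.
Game value = 11

11


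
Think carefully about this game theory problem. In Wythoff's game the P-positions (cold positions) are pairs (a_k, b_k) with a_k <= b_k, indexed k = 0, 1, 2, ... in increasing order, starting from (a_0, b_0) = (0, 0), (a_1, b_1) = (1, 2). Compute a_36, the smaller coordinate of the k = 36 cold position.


By Wythoff's theorem, a_k = floor(k * phi) and b_k = floor(k * phi^2) = a_k + k, where phi = (1 + sqrt(5))/2 is the golden ratio.
phi = (1 + sqrt(5))/2 = 1.618034
k = 36
k * phi = 36 * 1.618034 = 58.249224
a_36 = floor(k * phi) = 58

58


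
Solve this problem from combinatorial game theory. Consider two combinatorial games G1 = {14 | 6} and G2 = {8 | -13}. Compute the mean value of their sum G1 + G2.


G1 = {14 | 6}, G2 = {8 | -13}
Each is a switch {a | b} with numbers a > b; its mean value is (a + b)/2, and mean value is additive over game sums: m(G1 + G2) = m(G1) + m(G2).
Mean of G1 = (14 + (6))/2 = 20/2 = 10
Mean of G2 = (8 + (-13))/2 = -5/2 = -5/2
Mean of G1 + G2 = 10 + -5/2 = 15/2

15/2
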